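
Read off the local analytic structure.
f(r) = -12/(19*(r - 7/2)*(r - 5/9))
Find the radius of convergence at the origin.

Denominator factor (r - 7/2): pole of order 1 at 7/2, modulus 7/2.
Denominator factor (r - 5/9): pole of order 1 at 5/9, modulus 5/9.
The radius of convergence is the smallest modulus among the singular points: 5/9.

The radius of convergence is 5/9.


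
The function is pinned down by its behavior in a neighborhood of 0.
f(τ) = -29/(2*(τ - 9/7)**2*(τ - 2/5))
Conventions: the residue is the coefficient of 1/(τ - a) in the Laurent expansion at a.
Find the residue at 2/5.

At the order-1 pole 2/5 set g(τ) = (τ - (2/5))*f(τ) = -29/(2*(τ - 9/7)**2).
Simple pole: residue = g(a) at a = 2/5, which is -35525/1922.

The residue is -35525/1922.


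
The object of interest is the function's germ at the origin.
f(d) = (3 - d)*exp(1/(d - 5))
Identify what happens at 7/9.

The point is a regular point.

There is no denominator, hence no pole anywhere.
The essential point of exp(1/(d - (5))) is 5, not 7/9.
So the germ continues analytically to 7/9.


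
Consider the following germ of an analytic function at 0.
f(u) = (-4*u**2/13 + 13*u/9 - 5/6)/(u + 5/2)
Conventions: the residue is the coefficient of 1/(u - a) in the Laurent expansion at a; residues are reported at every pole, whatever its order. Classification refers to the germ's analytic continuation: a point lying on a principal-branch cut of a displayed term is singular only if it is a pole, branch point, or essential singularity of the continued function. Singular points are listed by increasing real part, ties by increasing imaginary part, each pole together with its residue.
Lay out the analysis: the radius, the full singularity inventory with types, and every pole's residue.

Radius of convergence at 0: 5/2.
At -5/2: a pole of order 1; residue -745/117.

Denominator factor (u + 5/2): pole of order 1 at -5/2, modulus 5/2.
The radius of convergence is the smallest modulus among the singular points: 5/2.
At the order-1 pole -5/2 set g(u) = (u - (-5/2))*f(u) = -4*u**2/13 + 13*u/9 - 5/6.
Simple pole: residue = g(a) at a = -5/2, which is -745/117.


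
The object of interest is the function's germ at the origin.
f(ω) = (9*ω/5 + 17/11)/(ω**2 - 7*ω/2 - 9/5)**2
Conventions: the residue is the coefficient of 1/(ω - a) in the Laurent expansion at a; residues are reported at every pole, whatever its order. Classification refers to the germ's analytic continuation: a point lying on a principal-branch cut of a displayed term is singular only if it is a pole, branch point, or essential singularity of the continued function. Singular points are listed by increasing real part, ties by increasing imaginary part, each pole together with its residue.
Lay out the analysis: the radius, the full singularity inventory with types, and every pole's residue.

Denominator factor (ω**2 - 7*ω/2 - 9/5)^2: discriminant 389/20, real irrational roots 7/4 + (1/20)*sqrt(1945) and 7/4 - (1/20)*sqrt(1945); poles of order 2, moduli 7/4 + (1/20)*sqrt(1945) and -7/4 + (1/20)*sqrt(1945).
The radius of convergence is the smallest modulus among the singular points: -7/4 + (1/20)*sqrt(1945).
The factor ω**2 - 7*ω/2 - 9/5 splits as (ω - a)(ω - a') with a = 7/4 - (1/20)*sqrt(1945), a' = 7/4 + (1/20)*sqrt(1945). At the order-2 pole a set g(ω) = (ω - a)^2*f(ω) = [9*ω/5 + 17/11] / (ω - a')^2.
Order-2 pole: residue = g'(a); g'(7/4 - (1/20)*sqrt(1945)) = (4132/1664531)*sqrt(1945), so the residue is (4132/1664531)*sqrt(1945).
The factor ω**2 - 7*ω/2 - 9/5 splits as (ω - a)(ω - a') with a = 7/4 + (1/20)*sqrt(1945), a' = 7/4 - (1/20)*sqrt(1945). At the order-2 pole a set g(ω) = (ω - a)^2*f(ω) = [9*ω/5 + 17/11] / (ω - a')^2.
Order-2 pole: residue = g'(a); g'(7/4 + (1/20)*sqrt(1945)) = -(4132/1664531)*sqrt(1945), so the residue is -(4132/1664531)*sqrt(1945).
List the singular points by increasing real part (a conjugate pair: the negative imaginary part first).

Radius of convergence at 0: -7/4 + (1/20)*sqrt(1945).
At 7/4 - (1/20)*sqrt(1945): a pole of order 2; residue (4132/1664531)*sqrt(1945).
At 7/4 + (1/20)*sqrt(1945): a pole of order 2; residue -(4132/1664531)*sqrt(1945).


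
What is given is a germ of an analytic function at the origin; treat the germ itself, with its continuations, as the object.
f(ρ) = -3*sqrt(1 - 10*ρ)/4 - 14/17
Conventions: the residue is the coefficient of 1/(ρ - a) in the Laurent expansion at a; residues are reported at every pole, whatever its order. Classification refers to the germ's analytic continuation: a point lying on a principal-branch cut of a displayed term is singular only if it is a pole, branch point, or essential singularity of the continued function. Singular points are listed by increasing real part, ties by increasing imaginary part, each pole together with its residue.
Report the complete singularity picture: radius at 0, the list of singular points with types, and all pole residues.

Radius of convergence at 0: 1/10.
At 1/10: an algebraic (square-root) branch point.

Branch term (-3/4)*sqrt(1 - ρ/(1/10)): its argument vanishes at ρ = 1/10, a square-root branch point, modulus 1/10.
The radius of convergence is the smallest modulus among the singular points: 1/10.


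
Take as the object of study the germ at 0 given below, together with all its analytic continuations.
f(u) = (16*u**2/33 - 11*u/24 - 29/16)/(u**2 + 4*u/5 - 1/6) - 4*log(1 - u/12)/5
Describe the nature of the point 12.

The point is a logarithmic branch point.

The term (-4/5)*log(1 - u/(12)) has argument 1 - 12/(12) = 0 at 12: a logarithmic (infinitely-sheeted) branch point; the remaining terms are analytic or single-valued there.


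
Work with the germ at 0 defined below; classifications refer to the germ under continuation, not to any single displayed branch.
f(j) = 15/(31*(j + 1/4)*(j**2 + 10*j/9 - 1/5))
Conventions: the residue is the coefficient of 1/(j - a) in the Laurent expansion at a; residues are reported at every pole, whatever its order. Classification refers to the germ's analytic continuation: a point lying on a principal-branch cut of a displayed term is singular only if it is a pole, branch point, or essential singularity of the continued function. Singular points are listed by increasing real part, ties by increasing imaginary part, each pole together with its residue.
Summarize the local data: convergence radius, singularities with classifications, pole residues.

Radius of convergence at 0: -5/9 + (1/45)*sqrt(1030).
At -5/9 - (1/45)*sqrt(1030): a pole of order 1; residue 5400/9269 - (7425/954707)*sqrt(1030).
At -1/4: a pole of order 1; residue -10800/9269.
At -5/9 + (1/45)*sqrt(1030): a pole of order 1; residue 5400/9269 + (7425/954707)*sqrt(1030).

Denominator factor (j + 1/4): pole of order 1 at -1/4, modulus 1/4.
Denominator factor (j**2 + 10*j/9 - 1/5): discriminant 824/405, real irrational roots -5/9 + (1/45)*sqrt(1030) and -5/9 - (1/45)*sqrt(1030); poles of order 1, moduli -5/9 + (1/45)*sqrt(1030) and 5/9 + (1/45)*sqrt(1030).
The radius of convergence is the smallest modulus among the singular points: -5/9 + (1/45)*sqrt(1030).
The factor j**2 + 10*j/9 - 1/5 splits as (j - a)(j - a') with a = -5/9 - (1/45)*sqrt(1030), a' = -5/9 + (1/45)*sqrt(1030). At the order-1 pole a set g(j) = (j - a)*f(j) = [15/(31*(j + 1/4))] / (j - a').
Simple pole: residue = g(a) at a = -5/9 - (1/45)*sqrt(1030), which is 5400/9269 - (7425/954707)*sqrt(1030).
At the order-1 pole -1/4 set g(j) = (j - (-1/4))*f(j) = 15/(31*(j**2 + 10*j/9 - 1/5)).
Simple pole: residue = g(a) at a = -1/4, which is -10800/9269.
The factor j**2 + 10*j/9 - 1/5 splits as (j - a)(j - a') with a = -5/9 + (1/45)*sqrt(1030), a' = -5/9 - (1/45)*sqrt(1030). At the order-1 pole a set g(j) = (j - a)*f(j) = [15/(31*(j + 1/4))] / (j - a').
Simple pole: residue = g(a) at a = -5/9 + (1/45)*sqrt(1030), which is 5400/9269 + (7425/954707)*sqrt(1030).
List the singular points by increasing real part (a conjugate pair: the negative imaginary part first).


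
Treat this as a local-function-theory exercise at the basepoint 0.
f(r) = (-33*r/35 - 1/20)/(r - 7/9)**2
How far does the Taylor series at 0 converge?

Denominator factor (r - 7/9)^2: pole of order 2 at 7/9, modulus 7/9.
The radius of convergence is the smallest modulus among the singular points: 7/9.

The radius of convergence is 7/9.


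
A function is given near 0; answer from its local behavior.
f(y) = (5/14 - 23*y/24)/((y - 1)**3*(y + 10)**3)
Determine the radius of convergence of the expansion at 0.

The radius of convergence is 1.

Denominator factor (y - 1)^3: pole of order 3 at 1, modulus 1.
Denominator factor (y + 10)^3: pole of order 3 at -10, modulus 10.
The radius of convergence is the smallest modulus among the singular points: 1.


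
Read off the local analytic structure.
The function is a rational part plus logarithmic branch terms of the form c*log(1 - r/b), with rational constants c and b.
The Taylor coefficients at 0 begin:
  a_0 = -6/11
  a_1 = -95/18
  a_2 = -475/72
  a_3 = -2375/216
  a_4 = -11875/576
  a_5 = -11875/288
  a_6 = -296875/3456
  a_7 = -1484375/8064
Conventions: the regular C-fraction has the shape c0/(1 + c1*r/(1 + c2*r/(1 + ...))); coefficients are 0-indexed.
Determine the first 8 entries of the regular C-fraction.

The regular C-fraction coefficients are [-6/11, -1045/108, 455/54, 45/728, -955/728, -182/573, -2137/2292, -25785/59836].

Taylor coefficients (read off): a_0 = -6/11, a_1 = -95/18, a_2 = -475/72, a_3 = -2375/216, a_4 = -11875/576, a_5 = -11875/288, a_6 = -296875/3456, a_7 = -1484375/8064.
c0 = a_0 = -6/11. Peel one level at a time: if S = 1 + c*r/S' with S'(0) = 1, then c is the r-coefficient of S and S' = c*r/(S - 1).
S_1 = c0/f = 1 + (-1045/108)*r + (475475/5832)*r^2 + ...; c1 = -1045/108.
S_2 = c1*r/(S_1 - 1) = 1 + (455/54)*r + (-25/48)*r^2 + ...; c2 = 455/54.
S_3 = c2*r/(S_2 - 1) = 1 + (45/728)*r + (42975/529984)*r^2 + ...; c3 = 45/728.
S_4 = c3*r/(S_3 - 1) = 1 + (-955/728)*r + (-5/12)*r^2 + ...; c4 = -955/728.
S_5 = c4*r/(S_4 - 1) = 1 + (-182/573)*r + (-194467/656658)*r^2 + ...; c5 = -182/573.
S_6 = c5*r/(S_5 - 1) = 1 + (-2137/2292)*r + (-45/112)*r^2 + ...; c6 = -2137/2292.
S_7 = c6*r/(S_6 - 1) = 1 + (-25785/59836)*r + ...; c7 = -25785/59836.


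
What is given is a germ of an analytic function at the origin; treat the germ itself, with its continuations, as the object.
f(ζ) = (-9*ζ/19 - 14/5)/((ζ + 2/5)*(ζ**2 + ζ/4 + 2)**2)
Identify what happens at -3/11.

The point is a regular point.

Denominator factors: ζ + 2/5 = 7/55 at ζ = -3/11; ζ**2 + ζ/4 + 2 = 971/484 at ζ = -3/11 — none vanishes.
So the germ continues analytically to -3/11.


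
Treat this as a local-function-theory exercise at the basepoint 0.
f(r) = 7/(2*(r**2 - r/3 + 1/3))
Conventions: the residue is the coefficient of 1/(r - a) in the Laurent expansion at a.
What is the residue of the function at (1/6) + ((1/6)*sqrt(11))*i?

The factor r**2 - r/3 + 1/3 splits as (r - a)(r - a') with a = (1/6) + ((1/6)*sqrt(11))*i, a' = (1/6) - ((1/6)*sqrt(11))*i. At the order-1 pole a set g(r) = (r - a)*f(r) = [7/2] / (r - a').
Simple pole: residue = g(a) at a = (1/6) + ((1/6)*sqrt(11))*i, which is -((21/22)*sqrt(11))*i.

The residue is -((21/22)*sqrt(11))*i.


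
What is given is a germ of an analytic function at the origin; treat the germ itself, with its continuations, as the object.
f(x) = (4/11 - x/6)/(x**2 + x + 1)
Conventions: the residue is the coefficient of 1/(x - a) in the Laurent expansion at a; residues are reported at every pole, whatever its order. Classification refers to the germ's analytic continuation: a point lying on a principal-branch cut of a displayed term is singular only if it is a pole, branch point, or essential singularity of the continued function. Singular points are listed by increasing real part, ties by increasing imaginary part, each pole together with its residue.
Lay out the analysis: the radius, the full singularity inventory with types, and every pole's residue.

Radius of convergence at 0: 1.
At (-1/2) - ((1/2)*sqrt(3))*i: a pole of order 1; residue (-1/12) + ((59/396)*sqrt(3))*i.
At (-1/2) + ((1/2)*sqrt(3))*i: a pole of order 1; residue (-1/12) - ((59/396)*sqrt(3))*i.

Denominator factor (x**2 + x + 1): discriminant -3, complex-conjugate roots (-1/2) + ((1/2)*sqrt(3))*i and (-1/2) - ((1/2)*sqrt(3))*i; poles of order 1, moduli 1 and 1.
The radius of convergence is the smallest modulus among the singular points: 1.
The factor x**2 + x + 1 splits as (x - a)(x - a') with a = (-1/2) - ((1/2)*sqrt(3))*i, a' = (-1/2) + ((1/2)*sqrt(3))*i. At the order-1 pole a set g(x) = (x - a)*f(x) = [4/11 - x/6] / (x - a').
Simple pole: residue = g(a) at a = (-1/2) - ((1/2)*sqrt(3))*i, which is (-1/12) + ((59/396)*sqrt(3))*i.
The factor x**2 + x + 1 splits as (x - a)(x - a') with a = (-1/2) + ((1/2)*sqrt(3))*i, a' = (-1/2) - ((1/2)*sqrt(3))*i. At the order-1 pole a set g(x) = (x - a)*f(x) = [4/11 - x/6] / (x - a').
Simple pole: residue = g(a) at a = (-1/2) + ((1/2)*sqrt(3))*i, which is (-1/12) - ((59/396)*sqrt(3))*i.
List the singular points by increasing real part (a conjugate pair: the negative imaginary part first).


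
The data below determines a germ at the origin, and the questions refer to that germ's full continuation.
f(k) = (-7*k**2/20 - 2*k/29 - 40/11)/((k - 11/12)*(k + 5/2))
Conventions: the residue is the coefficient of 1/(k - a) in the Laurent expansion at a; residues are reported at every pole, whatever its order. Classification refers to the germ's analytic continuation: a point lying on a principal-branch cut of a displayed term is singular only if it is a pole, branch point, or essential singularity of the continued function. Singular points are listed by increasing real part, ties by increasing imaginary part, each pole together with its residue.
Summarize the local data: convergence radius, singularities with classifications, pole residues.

Denominator factor (k - 11/12): pole of order 1 at 11/12, modulus 11/12.
Denominator factor (k + 5/2): pole of order 1 at -5/2, modulus 5/2.
The radius of convergence is the smallest modulus among the singular points: 11/12.
At the order-1 pole -5/2 set g(k) = (k - (-5/2))*f(k) = (-7*k**2/20 - 2*k/29 - 40/11)/(k - 11/12).
Simple pole: residue = g(a) at a = -5/2, which is 86535/52316.
At the order-1 pole 11/12 set g(k) = (k - (11/12))*f(k) = (-7*k**2/20 - 2*k/29 - 40/11)/(k + 5/2).
Simple pole: residue = g(a) at a = 11/12, which is -3669073/3138960.
List the singular points by increasing real part (a conjugate pair: the negative imaginary part first).

Radius of convergence at 0: 11/12.
At -5/2: a pole of order 1; residue 86535/52316.
At 11/12: a pole of order 1; residue -3669073/3138960.


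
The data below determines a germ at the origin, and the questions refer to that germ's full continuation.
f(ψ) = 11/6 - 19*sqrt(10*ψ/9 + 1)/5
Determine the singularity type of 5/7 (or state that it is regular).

There is no denominator, hence no pole anywhere.
Branch term sqrt(1 - ψ/(-9/10)): argument at 5/7 is 113/63, nonzero, so 5/7 is not its branch point (a point on a principal cut is still regular for the continued germ).
So the germ continues analytically to 5/7.

The point is a regular point.


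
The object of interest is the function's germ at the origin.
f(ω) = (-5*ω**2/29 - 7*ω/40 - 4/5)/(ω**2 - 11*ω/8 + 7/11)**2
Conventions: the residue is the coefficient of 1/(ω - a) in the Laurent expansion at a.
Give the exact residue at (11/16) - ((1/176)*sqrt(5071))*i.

The factor ω**2 - 11*ω/8 + 7/11 splits as (ω - a)(ω - a') with a = (11/16) - ((1/176)*sqrt(5071))*i, a' = (11/16) + ((1/176)*sqrt(5071))*i. At the order-2 pole a set g(ω) = (ω - a)^2*f(ω) = [-5*ω**2/29 - 7*ω/40 - 4/5] / (ω - a')^2.
Order-2 pole: residue = g'(a); g'((11/16) - ((1/176)*sqrt(5071))*i) = -((1682328/30815545)*sqrt(5071))*i, so the residue is -((1682328/30815545)*sqrt(5071))*i.

The residue is -((1682328/30815545)*sqrt(5071))*i.


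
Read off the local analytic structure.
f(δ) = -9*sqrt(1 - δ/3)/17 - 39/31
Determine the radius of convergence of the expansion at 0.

Branch term (-9/17)*sqrt(1 - δ/(3)): its argument vanishes at δ = 3, a square-root branch point, modulus 3.
The radius of convergence is the smallest modulus among the singular points: 3.

The radius of convergence is 3.


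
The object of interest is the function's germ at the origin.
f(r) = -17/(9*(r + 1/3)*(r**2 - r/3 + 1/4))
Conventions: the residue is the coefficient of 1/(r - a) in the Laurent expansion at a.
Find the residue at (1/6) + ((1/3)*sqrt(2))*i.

The residue is (2) + ((3/2)*sqrt(2))*i.

The factor r**2 - r/3 + 1/4 splits as (r - a)(r - a') with a = (1/6) + ((1/3)*sqrt(2))*i, a' = (1/6) - ((1/3)*sqrt(2))*i. At the order-1 pole a set g(r) = (r - a)*f(r) = [-17/(9*(r + 1/3))] / (r - a').
Simple pole: residue = g(a) at a = (1/6) + ((1/3)*sqrt(2))*i, which is (2) + ((3/2)*sqrt(2))*i.


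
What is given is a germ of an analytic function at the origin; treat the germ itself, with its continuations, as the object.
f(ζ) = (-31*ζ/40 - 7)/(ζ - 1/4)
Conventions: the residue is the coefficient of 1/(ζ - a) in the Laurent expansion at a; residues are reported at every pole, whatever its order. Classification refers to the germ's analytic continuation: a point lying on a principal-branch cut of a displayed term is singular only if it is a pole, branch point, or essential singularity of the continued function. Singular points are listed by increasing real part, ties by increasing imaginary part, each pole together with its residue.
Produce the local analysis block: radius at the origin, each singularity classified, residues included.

Radius of convergence at 0: 1/4.
At 1/4: a pole of order 1; residue -1151/160.

Denominator factor (ζ - 1/4): pole of order 1 at 1/4, modulus 1/4.
The radius of convergence is the smallest modulus among the singular points: 1/4.
At the order-1 pole 1/4 set g(ζ) = (ζ - (1/4))*f(ζ) = -31*ζ/40 - 7.
Simple pole: residue = g(a) at a = 1/4, which is -1151/160.


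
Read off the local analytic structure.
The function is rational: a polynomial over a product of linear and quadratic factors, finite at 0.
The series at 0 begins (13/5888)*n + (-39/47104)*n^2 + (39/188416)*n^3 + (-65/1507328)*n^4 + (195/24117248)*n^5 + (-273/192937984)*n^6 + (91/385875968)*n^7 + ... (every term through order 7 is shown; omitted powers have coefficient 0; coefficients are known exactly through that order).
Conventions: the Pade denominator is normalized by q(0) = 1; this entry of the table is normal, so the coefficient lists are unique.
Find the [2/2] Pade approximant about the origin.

Taylor coefficients needed (read off): a_0 = 0, a_1 = 13/5888, a_2 = -39/47104, a_3 = 39/188416, a_4 = -65/1507328.
Write the denominator as Q(n) = 1 + q1*n + q2*n^2. Requiring Q*f - P = O(n^5) with deg P <= 2 kills the coefficients of n^3..n^4 in Q*f:
  n^3: a_3 + q1*a_2 + q2*a_1 = 0, i.e. 39/188416 + (-39/47104)*q1 + (13/5888)*q2 = 0.
  n^4: a_4 + q1*a_3 + q2*a_2 = 0, i.e. -65/1507328 + (39/188416)*q1 + (-39/47104)*q2 = 0.
Solving this linear system: q1 = 1/3, q2 = 1/32.
The numerator is Q*f truncated at degree 2: P0 = a_0 = 0; P1 = a_1 + q1*a_0 = 13/5888; P2 = a_2 + q1*a_1 + q2*a_0 = -13/141312.

The Pade approximant has numerator coefficients [0, 13/5888, -13/141312]; denominator coefficients [1, 1/3, 1/32].


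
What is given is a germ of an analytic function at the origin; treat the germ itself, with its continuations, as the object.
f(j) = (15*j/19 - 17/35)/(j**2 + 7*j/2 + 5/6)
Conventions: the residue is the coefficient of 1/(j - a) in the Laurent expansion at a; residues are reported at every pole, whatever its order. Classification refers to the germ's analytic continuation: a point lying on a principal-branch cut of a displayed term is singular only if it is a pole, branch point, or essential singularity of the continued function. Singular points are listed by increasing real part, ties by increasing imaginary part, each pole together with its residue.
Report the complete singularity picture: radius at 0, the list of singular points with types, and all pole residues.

Radius of convergence at 0: 7/4 - (1/12)*sqrt(321).
At -7/4 - (1/12)*sqrt(321): a pole of order 1; residue 15/38 + (4967/142310)*sqrt(321).
At -7/4 + (1/12)*sqrt(321): a pole of order 1; residue 15/38 - (4967/142310)*sqrt(321).

Denominator factor (j**2 + 7*j/2 + 5/6): discriminant 107/12, real irrational roots -7/4 + (1/12)*sqrt(321) and -7/4 - (1/12)*sqrt(321); poles of order 1, moduli 7/4 - (1/12)*sqrt(321) and 7/4 + (1/12)*sqrt(321).
The radius of convergence is the smallest modulus among the singular points: 7/4 - (1/12)*sqrt(321).
The factor j**2 + 7*j/2 + 5/6 splits as (j - a)(j - a') with a = -7/4 - (1/12)*sqrt(321), a' = -7/4 + (1/12)*sqrt(321). At the order-1 pole a set g(j) = (j - a)*f(j) = [15*j/19 - 17/35] / (j - a').
Simple pole: residue = g(a) at a = -7/4 - (1/12)*sqrt(321), which is 15/38 + (4967/142310)*sqrt(321).
The factor j**2 + 7*j/2 + 5/6 splits as (j - a)(j - a') with a = -7/4 + (1/12)*sqrt(321), a' = -7/4 - (1/12)*sqrt(321). At the order-1 pole a set g(j) = (j - a)*f(j) = [15*j/19 - 17/35] / (j - a').
Simple pole: residue = g(a) at a = -7/4 + (1/12)*sqrt(321), which is 15/38 - (4967/142310)*sqrt(321).
List the singular points by increasing real part (a conjugate pair: the negative imaginary part first).


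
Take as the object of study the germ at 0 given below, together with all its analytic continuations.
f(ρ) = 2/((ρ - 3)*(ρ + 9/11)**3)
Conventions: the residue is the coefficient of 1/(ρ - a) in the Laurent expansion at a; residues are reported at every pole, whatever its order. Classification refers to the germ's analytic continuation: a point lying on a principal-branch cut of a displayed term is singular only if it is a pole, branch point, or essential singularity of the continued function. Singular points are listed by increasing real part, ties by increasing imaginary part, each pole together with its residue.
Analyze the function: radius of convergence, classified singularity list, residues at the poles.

Denominator factor (ρ - 3): pole of order 1 at 3, modulus 3.
Denominator factor (ρ + 9/11)^3: pole of order 3 at -9/11, modulus 9/11.
The radius of convergence is the smallest modulus among the singular points: 9/11.
At the order-3 pole -9/11 set g(ρ) = (ρ - (-9/11))^3*f(ρ) = 2/(ρ - 3).
Order-3 pole: residue = g''(a)/2; g''(-9/11) = -1331/18522, so the residue is -1331/37044.
At the order-1 pole 3 set g(ρ) = (ρ - (3))*f(ρ) = 2/(ρ + 9/11)**3.
Simple pole: residue = g(a) at a = 3, which is 1331/37044.
List the singular points by increasing real part (a conjugate pair: the negative imaginary part first).

Radius of convergence at 0: 9/11.
At -9/11: a pole of order 3; residue -1331/37044.
At 3: a pole of order 1; residue 1331/37044.


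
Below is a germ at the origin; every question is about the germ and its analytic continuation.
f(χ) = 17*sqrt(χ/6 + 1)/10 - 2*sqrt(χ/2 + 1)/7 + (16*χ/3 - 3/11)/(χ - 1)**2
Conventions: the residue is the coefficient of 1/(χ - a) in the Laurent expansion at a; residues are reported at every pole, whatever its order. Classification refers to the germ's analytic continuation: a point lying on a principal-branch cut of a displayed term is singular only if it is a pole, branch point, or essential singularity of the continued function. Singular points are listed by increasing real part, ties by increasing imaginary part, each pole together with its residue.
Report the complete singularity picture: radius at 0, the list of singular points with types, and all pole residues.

Radius of convergence at 0: 1.
At -6: an algebraic (square-root) branch point.
At -2: an algebraic (square-root) branch point.
At 1: a pole of order 2; residue 16/3.

Denominator factor (χ - 1)^2: pole of order 2 at 1, modulus 1.
Branch term (-2/7)*sqrt(1 - χ/(-2)): its argument vanishes at χ = -2, a square-root branch point, modulus 2.
Branch term (17/10)*sqrt(1 - χ/(-6)): its argument vanishes at χ = -6, a square-root branch point, modulus 6.
The radius of convergence is the smallest modulus among the singular points: 1.
The branch terms are analytic at 1 and contribute nothing to the residue; only the rational part matters.
At the order-2 pole 1 set g(χ) = (χ - (1))^2*(rational part) = 16*χ/3 - 3/11.
Order-2 pole: residue = g'(a); g'(1) = 16/3, so the residue is 16/3.
List the singular points by increasing real part (a conjugate pair: the negative imaginary part first).


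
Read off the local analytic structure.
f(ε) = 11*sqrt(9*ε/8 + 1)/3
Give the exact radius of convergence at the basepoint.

The radius of convergence is 8/9.

Branch term (11/3)*sqrt(1 - ε/(-8/9)): its argument vanishes at ε = -8/9, a square-root branch point, modulus 8/9.
The radius of convergence is the smallest modulus among the singular points: 8/9.


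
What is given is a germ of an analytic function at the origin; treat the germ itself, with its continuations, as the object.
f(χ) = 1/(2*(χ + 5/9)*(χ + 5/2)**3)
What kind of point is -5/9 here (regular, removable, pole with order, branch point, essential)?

The denominator factor χ + 5/9 vanishes at -5/9 and appears to the power 1; the numerator there equals 1/2, nonzero, and no other factor vanishes.
Hence a pole whose order is the multiplicity, 1.

The point is a pole of order 1.


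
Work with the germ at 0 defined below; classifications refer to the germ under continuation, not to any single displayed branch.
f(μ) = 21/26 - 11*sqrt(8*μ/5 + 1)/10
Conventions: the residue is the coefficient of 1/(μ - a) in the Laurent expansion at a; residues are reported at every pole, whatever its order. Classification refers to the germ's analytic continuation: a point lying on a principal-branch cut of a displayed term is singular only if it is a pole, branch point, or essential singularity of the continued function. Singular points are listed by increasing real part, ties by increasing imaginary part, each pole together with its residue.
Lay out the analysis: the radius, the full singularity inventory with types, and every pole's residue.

Branch term (-11/10)*sqrt(1 - μ/(-5/8)): its argument vanishes at μ = -5/8, a square-root branch point, modulus 5/8.
The radius of convergence is the smallest modulus among the singular points: 5/8.

Radius of convergence at 0: 5/8.
At -5/8: an algebraic (square-root) branch point.


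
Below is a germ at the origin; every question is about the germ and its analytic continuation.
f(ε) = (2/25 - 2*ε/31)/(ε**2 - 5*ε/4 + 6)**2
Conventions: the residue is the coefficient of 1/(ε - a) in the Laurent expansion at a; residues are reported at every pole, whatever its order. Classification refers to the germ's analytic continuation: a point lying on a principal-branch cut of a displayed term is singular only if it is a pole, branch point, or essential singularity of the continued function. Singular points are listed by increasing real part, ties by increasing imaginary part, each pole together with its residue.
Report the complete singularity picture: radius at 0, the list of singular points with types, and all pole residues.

Radius of convergence at 0: sqrt(6).
At (5/8) - ((1/8)*sqrt(359))*i: a pole of order 2; residue ((3936/99882775)*sqrt(359))*i.
At (5/8) + ((1/8)*sqrt(359))*i: a pole of order 2; residue -((3936/99882775)*sqrt(359))*i.

Denominator factor (ε**2 - 5*ε/4 + 6)^2: discriminant -359/16, complex-conjugate roots (5/8) + ((1/8)*sqrt(359))*i and (5/8) - ((1/8)*sqrt(359))*i; poles of order 2, moduli sqrt(6) and sqrt(6).
The radius of convergence is the smallest modulus among the singular points: sqrt(6).
The factor ε**2 - 5*ε/4 + 6 splits as (ε - a)(ε - a') with a = (5/8) - ((1/8)*sqrt(359))*i, a' = (5/8) + ((1/8)*sqrt(359))*i. At the order-2 pole a set g(ε) = (ε - a)^2*f(ε) = [2/25 - 2*ε/31] / (ε - a')^2.
Order-2 pole: residue = g'(a); g'((5/8) - ((1/8)*sqrt(359))*i) = ((3936/99882775)*sqrt(359))*i, so the residue is ((3936/99882775)*sqrt(359))*i.
The factor ε**2 - 5*ε/4 + 6 splits as (ε - a)(ε - a') with a = (5/8) + ((1/8)*sqrt(359))*i, a' = (5/8) - ((1/8)*sqrt(359))*i. At the order-2 pole a set g(ε) = (ε - a)^2*f(ε) = [2/25 - 2*ε/31] / (ε - a')^2.
Order-2 pole: residue = g'(a); g'((5/8) + ((1/8)*sqrt(359))*i) = -((3936/99882775)*sqrt(359))*i, so the residue is -((3936/99882775)*sqrt(359))*i.
List the singular points by increasing real part (a conjugate pair: the negative imaginary part first).


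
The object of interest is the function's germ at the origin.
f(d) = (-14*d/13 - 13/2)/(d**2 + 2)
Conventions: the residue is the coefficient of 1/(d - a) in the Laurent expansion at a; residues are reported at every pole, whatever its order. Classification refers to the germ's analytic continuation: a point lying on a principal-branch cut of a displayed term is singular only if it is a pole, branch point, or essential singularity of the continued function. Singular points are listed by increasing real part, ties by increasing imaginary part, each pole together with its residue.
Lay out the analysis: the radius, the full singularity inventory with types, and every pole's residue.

Radius of convergence at 0: sqrt(2).
At -(sqrt(2))*i: a pole of order 1; residue (-7/13) - ((13/8)*sqrt(2))*i.
At (sqrt(2))*i: a pole of order 1; residue (-7/13) + ((13/8)*sqrt(2))*i.

Denominator factor (d**2 + 2): discriminant -8, complex-conjugate roots (sqrt(2))*i and -(sqrt(2))*i; poles of order 1, moduli sqrt(2) and sqrt(2).
The radius of convergence is the smallest modulus among the singular points: sqrt(2).
The factor d**2 + 2 splits as (d - a)(d - a') with a = -(sqrt(2))*i, a' = (sqrt(2))*i. At the order-1 pole a set g(d) = (d - a)*f(d) = [-14*d/13 - 13/2] / (d - a').
Simple pole: residue = g(a) at a = -(sqrt(2))*i, which is (-7/13) - ((13/8)*sqrt(2))*i.
The factor d**2 + 2 splits as (d - a)(d - a') with a = (sqrt(2))*i, a' = -(sqrt(2))*i. At the order-1 pole a set g(d) = (d - a)*f(d) = [-14*d/13 - 13/2] / (d - a').
Simple pole: residue = g(a) at a = (sqrt(2))*i, which is (-7/13) + ((13/8)*sqrt(2))*i.
List the singular points by increasing real part (a conjugate pair: the negative imaginary part first).


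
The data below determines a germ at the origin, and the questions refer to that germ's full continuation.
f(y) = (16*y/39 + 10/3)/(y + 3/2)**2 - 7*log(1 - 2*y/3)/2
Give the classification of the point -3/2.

The point is a pole of order 2.

The denominator factor y + 3/2 vanishes at -3/2 and appears to the power 2; the numerator there equals 106/39, nonzero, and no other factor vanishes.
The branch terms are analytic at this point.
Hence a pole whose order is the multiplicity, 2.


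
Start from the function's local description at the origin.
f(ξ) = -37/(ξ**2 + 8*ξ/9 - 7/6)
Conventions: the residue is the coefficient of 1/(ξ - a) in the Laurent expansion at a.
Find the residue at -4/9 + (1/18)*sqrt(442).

The factor ξ**2 + 8*ξ/9 - 7/6 splits as (ξ - a)(ξ - a') with a = -4/9 + (1/18)*sqrt(442), a' = -4/9 - (1/18)*sqrt(442). At the order-1 pole a set g(ξ) = (ξ - a)*f(ξ) = [-37] / (ξ - a').
Simple pole: residue = g(a) at a = -4/9 + (1/18)*sqrt(442), which is -(333/442)*sqrt(442).

The residue is -(333/442)*sqrt(442).


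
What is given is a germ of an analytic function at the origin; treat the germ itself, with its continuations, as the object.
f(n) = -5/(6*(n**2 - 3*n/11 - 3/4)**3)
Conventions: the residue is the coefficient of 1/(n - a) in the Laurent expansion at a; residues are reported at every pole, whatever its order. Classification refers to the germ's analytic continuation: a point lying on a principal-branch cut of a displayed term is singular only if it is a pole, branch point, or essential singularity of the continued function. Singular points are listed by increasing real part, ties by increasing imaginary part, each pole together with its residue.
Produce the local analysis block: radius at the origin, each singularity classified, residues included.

Radius of convergence at 0: -3/22 + (1/11)*sqrt(93).
At 3/22 - (1/11)*sqrt(93): a pole of order 3; residue (805255/25739424)*sqrt(93).
At 3/22 + (1/11)*sqrt(93): a pole of order 3; residue -(805255/25739424)*sqrt(93).

Denominator factor (n**2 - 3*n/11 - 3/4)^3: discriminant 372/121, real irrational roots 3/22 + (1/11)*sqrt(93) and 3/22 - (1/11)*sqrt(93); poles of order 3, moduli 3/22 + (1/11)*sqrt(93) and -3/22 + (1/11)*sqrt(93).
The radius of convergence is the smallest modulus among the singular points: -3/22 + (1/11)*sqrt(93).
The factor n**2 - 3*n/11 - 3/4 splits as (n - a)(n - a') with a = 3/22 - (1/11)*sqrt(93), a' = 3/22 + (1/11)*sqrt(93). At the order-3 pole a set g(n) = (n - a)^3*f(n) = [-5/6] / (n - a')^3.
Order-3 pole: residue = g''(a)/2; g''(3/22 - (1/11)*sqrt(93)) = (805255/12869712)*sqrt(93), so the residue is (805255/25739424)*sqrt(93).
The factor n**2 - 3*n/11 - 3/4 splits as (n - a)(n - a') with a = 3/22 + (1/11)*sqrt(93), a' = 3/22 - (1/11)*sqrt(93). At the order-3 pole a set g(n) = (n - a)^3*f(n) = [-5/6] / (n - a')^3.
Order-3 pole: residue = g''(a)/2; g''(3/22 + (1/11)*sqrt(93)) = -(805255/12869712)*sqrt(93), so the residue is -(805255/25739424)*sqrt(93).
List the singular points by increasing real part (a conjugate pair: the negative imaginary part first).


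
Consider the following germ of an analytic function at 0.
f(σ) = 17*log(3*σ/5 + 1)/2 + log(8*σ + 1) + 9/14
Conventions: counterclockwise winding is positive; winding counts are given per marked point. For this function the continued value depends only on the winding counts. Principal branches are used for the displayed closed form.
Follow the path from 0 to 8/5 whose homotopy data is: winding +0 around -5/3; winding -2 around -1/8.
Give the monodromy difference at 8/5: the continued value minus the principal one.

The rational part is single-valued and drops out of the difference; each branch term changes only by its own monodromy.
(1)*log(1 - σ/(-1/8)): each positive loop around -1/8 adds 2*pi*i to the log, so winding -2 contributes (1)*(-2)*2*pi*i = -(4)*pi*i.
(17/2)*log(1 - σ/(-5/3)): winding 0 around -5/3, so this term returns to its principal value, contribution 0.
Summing the contributions at σ = 8/5 gives -(4)*pi*i.

Continued minus principal equals -(4)*pi*i.


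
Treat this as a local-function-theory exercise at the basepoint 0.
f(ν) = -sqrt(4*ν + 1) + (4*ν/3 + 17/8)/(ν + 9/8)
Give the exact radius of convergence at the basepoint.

The radius of convergence is 1/4.

Denominator factor (ν + 9/8): pole of order 1 at -9/8, modulus 9/8.
Branch term (-1)*sqrt(1 - ν/(-1/4)): its argument vanishes at ν = -1/4, a square-root branch point, modulus 1/4.
The radius of convergence is the smallest modulus among the singular points: 1/4.


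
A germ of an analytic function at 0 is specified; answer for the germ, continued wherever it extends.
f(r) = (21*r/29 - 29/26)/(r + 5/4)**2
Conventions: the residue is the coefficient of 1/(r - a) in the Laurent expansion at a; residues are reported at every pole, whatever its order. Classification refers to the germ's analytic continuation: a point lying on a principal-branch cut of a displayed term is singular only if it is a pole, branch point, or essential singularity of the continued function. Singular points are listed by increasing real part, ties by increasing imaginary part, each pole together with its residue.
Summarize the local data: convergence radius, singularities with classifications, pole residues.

Denominator factor (r + 5/4)^2: pole of order 2 at -5/4, modulus 5/4.
The radius of convergence is the smallest modulus among the singular points: 5/4.
At the order-2 pole -5/4 set g(r) = (r - (-5/4))^2*f(r) = 21*r/29 - 29/26.
Order-2 pole: residue = g'(a); g'(-5/4) = 21/29, so the residue is 21/29.

Radius of convergence at 0: 5/4.
At -5/4: a pole of order 2; residue 21/29.


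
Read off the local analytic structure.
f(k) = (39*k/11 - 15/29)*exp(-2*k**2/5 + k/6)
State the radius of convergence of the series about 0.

The radius of convergence is infinite.

The factor exp(-2*k**2/5 + k/6) is entire and contributes no finite singular point.
The polynomial part has no poles.
No finite singular points: the Taylor series at 0 converges everywhere.


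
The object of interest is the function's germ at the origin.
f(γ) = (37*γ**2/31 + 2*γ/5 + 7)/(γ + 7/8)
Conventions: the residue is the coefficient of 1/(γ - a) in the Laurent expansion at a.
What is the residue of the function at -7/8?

At the order-1 pole -7/8 set g(γ) = (γ - (-7/8))*f(γ) = 37*γ**2/31 + 2*γ/5 + 7.
Simple pole: residue = g(a) at a = -7/8, which is 75033/9920.

The residue is 75033/9920.


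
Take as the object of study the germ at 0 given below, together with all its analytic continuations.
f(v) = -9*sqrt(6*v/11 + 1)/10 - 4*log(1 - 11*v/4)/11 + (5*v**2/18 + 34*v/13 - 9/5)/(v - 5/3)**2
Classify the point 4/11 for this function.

The point is a logarithmic branch point.

The term (-4/11)*log(1 - v/(4/11)) has argument 1 - 4/11/(4/11) = 0 at 4/11: a logarithmic (infinitely-sheeted) branch point; the remaining terms are analytic or single-valued there.


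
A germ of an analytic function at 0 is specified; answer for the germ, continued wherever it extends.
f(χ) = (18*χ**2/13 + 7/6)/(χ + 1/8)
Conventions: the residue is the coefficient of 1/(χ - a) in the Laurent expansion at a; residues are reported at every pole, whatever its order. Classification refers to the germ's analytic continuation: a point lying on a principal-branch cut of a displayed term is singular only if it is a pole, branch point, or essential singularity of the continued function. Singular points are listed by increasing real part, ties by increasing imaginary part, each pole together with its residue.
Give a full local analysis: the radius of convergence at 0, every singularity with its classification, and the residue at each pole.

Radius of convergence at 0: 1/8.
At -1/8: a pole of order 1; residue 1483/1248.

Denominator factor (χ + 1/8): pole of order 1 at -1/8, modulus 1/8.
The radius of convergence is the smallest modulus among the singular points: 1/8.
At the order-1 pole -1/8 set g(χ) = (χ - (-1/8))*f(χ) = 18*χ**2/13 + 7/6.
Simple pole: residue = g(a) at a = -1/8, which is 1483/1248.


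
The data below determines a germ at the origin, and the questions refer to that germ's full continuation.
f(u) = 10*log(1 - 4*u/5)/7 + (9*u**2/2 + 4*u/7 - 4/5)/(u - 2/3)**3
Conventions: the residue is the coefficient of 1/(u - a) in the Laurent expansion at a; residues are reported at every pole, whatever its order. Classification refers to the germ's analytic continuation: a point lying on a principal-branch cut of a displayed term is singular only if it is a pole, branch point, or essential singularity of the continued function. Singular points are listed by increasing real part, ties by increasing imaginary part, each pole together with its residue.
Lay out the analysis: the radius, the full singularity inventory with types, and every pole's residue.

Denominator factor (u - 2/3)^3: pole of order 3 at 2/3, modulus 2/3.
Branch term (10/7)*log(1 - u/(5/4)): its argument vanishes at u = 5/4, a logarithmic branch point, modulus 5/4.
The radius of convergence is the smallest modulus among the singular points: 2/3.
The branch term is analytic at 2/3 and contributes nothing to the residue; only the rational part matters.
At the order-3 pole 2/3 set g(u) = (u - (2/3))^3*(rational part) = 9*u**2/2 + 4*u/7 - 4/5.
Order-3 pole: residue = g''(a)/2; g''(2/3) = 9, so the residue is 9/2.
List the singular points by increasing real part (a conjugate pair: the negative imaginary part first).

Radius of convergence at 0: 2/3.
At 2/3: a pole of order 3; residue 9/2.
At 5/4: a logarithmic branch point.


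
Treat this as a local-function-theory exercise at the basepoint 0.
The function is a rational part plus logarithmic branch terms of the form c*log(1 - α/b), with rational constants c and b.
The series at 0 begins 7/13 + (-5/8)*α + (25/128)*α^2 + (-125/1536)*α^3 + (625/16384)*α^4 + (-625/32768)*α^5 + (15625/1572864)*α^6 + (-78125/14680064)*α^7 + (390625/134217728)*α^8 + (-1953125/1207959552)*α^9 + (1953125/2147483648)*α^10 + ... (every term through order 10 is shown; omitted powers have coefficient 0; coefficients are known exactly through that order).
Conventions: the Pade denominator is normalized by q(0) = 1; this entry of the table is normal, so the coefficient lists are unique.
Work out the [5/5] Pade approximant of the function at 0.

The Pade approximant has numerator coefficients [7/13, 45/208, -1175/3744, -50125/239616, -70625/1916928, -981875/644087808]; denominator coefficients [1, 25/16, 125/144, 625/3072, 3125/172032, 3125/8257536].

Taylor coefficients needed (read off): a_0 = 7/13, a_1 = -5/8, a_2 = 25/128, a_3 = -125/1536, a_4 = 625/16384, a_5 = -625/32768, a_6 = 15625/1572864, a_7 = -78125/14680064, a_8 = 390625/134217728, a_9 = -1953125/1207959552, a_10 = 1953125/2147483648.
Write the denominator as Q(α) = 1 + q1*α + q2*α^2 + q3*α^3 + q4*α^4 + q5*α^5. Requiring Q*f - P = O(α^11) with deg P <= 5 kills the coefficients of α^6..α^10 in Q*f:
  α^6: a_6 + q1*a_5 + q2*a_4 + q3*a_3 + q4*a_2 + q5*a_1 = 0, i.e. 15625/1572864 + (-625/32768)*q1 + (625/16384)*q2 + (-125/1536)*q3 + (25/128)*q4 + (-5/8)*q5 = 0.
  α^7: a_7 + q1*a_6 + q2*a_5 + q3*a_4 + q4*a_3 + q5*a_2 = 0, i.e. -78125/14680064 + (15625/1572864)*q1 + (-625/32768)*q2 + (625/16384)*q3 + (-125/1536)*q4 + (25/128)*q5 = 0.
  α^8: a_8 + q1*a_7 + q2*a_6 + q3*a_5 + q4*a_4 + q5*a_3 = 0, i.e. 390625/134217728 + (-78125/14680064)*q1 + (15625/1572864)*q2 + (-625/32768)*q3 + (625/16384)*q4 + (-125/1536)*q5 = 0.
  α^9: a_9 + q1*a_8 + q2*a_7 + q3*a_6 + q4*a_5 + q5*a_4 = 0, i.e. -1953125/1207959552 + (390625/134217728)*q1 + (-78125/14680064)*q2 + (15625/1572864)*q3 + (-625/32768)*q4 + (625/16384)*q5 = 0.
  α^10: a_10 + q1*a_9 + q2*a_8 + q3*a_7 + q4*a_6 + q5*a_5 = 0, i.e. 1953125/2147483648 + (-1953125/1207959552)*q1 + (390625/134217728)*q2 + (-78125/14680064)*q3 + (15625/1572864)*q4 + (-625/32768)*q5 = 0.
Solving this linear system: q1 = 25/16, q2 = 125/144, q3 = 625/3072, q4 = 3125/172032, q5 = 3125/8257536.
The numerator is Q*f truncated at degree 5: P0 = a_0 = 7/13; P1 = a_1 + q1*a_0 = 45/208; P2 = a_2 + q1*a_1 + q2*a_0 = -1175/3744; P3 = a_3 + q1*a_2 + q2*a_1 + q3*a_0 = -50125/239616; P4 = a_4 + q1*a_3 + q2*a_2 + q3*a_1 + q4*a_0 = -70625/1916928; P5 = a_5 + q1*a_4 + q2*a_3 + q3*a_2 + q4*a_1 + q5*a_0 = -981875/644087808.
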